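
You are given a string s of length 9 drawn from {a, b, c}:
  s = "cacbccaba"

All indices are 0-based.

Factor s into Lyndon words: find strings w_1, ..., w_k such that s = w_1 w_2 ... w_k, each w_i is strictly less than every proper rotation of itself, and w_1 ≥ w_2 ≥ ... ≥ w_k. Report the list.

["c", "acbcc", "ab", "a"]

emit factor 1: 'c' (i=0, period=1)
emit factor 2: 'acbcc' (i=1, period=5)
emit factor 3: 'ab' (i=6, period=2)
emit factor 4: 'a' (i=8, period=1)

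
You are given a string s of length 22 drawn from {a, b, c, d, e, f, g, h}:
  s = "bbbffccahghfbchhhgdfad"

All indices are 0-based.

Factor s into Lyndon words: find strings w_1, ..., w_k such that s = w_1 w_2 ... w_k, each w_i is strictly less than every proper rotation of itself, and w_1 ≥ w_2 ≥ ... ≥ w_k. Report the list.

["bbbffcc", "ahghfbchhhgdf", "ad"]

emit factor 1: 'bbbffcc' (i=0, period=7)
emit factor 2: 'ahghfbchhhgdf' (i=7, period=13)
emit factor 3: 'ad' (i=20, period=2)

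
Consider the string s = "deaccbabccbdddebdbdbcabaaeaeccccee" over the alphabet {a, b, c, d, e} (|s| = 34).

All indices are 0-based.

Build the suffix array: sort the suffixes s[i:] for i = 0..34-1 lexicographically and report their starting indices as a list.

[23, 21, 6, 2, 24, 26, 22, 5, 19, 7, 17, 15, 10, 20, 4, 9, 3, 8, 28, 29, 30, 31, 18, 16, 11, 12, 0, 13, 33, 1, 25, 14, 27, 32]

rank | idx | suffix
   0 |  23 | aaeaeccccee
   1 |  21 | abaaeaeccccee
   2 |   6 | abccbdddebdbdbcabaaeaeccccee
   3 |   2 | accbabccbdddebdbdbcabaaeaeccccee
   4 |  24 | aeaeccccee
   5 |  26 | aeccccee
   6 |  22 | baaeaeccccee
   7 |   5 | babccbdddebdbdbcabaaeaeccccee
   8 |  19 | bcabaaeaeccccee
   9 |   7 | bccbdddebdbdbcabaaeaeccccee
  10 |  17 | bdbcabaaeaeccccee
  11 |  15 | bdbdbcabaaeaeccccee
  12 |  10 | bdddebdbdbcabaaeaeccccee
  13 |  20 | cabaaeaeccccee
  14 |   4 | cbabccbdddebdbdbcabaaeaeccccee
  15 |   9 | cbdddebdbdbcabaaeaeccccee
  16 |   3 | ccbabccbdddebdbdbcabaaeaeccccee
  17 |   8 | ccbdddebdbdbcabaaeaeccccee
  18 |  28 | ccccee
  19 |  29 | cccee
  20 |  30 | ccee
  21 |  31 | cee
  22 |  18 | dbcabaaeaeccccee
  23 |  16 | dbdbcabaaeaeccccee
  24 |  11 | dddebdbdbcabaaeaeccccee
  25 |  12 | ddebdbdbcabaaeaeccccee
  26 |   0 | deaccbabccbdddebdbdbcabaaeaeccccee
  27 |  13 | debdbdbcabaaeaeccccee
  28 |  33 | e
  29 |   1 | eaccbabccbdddebdbdbcabaaeaeccccee
  30 |  25 | eaeccccee
  31 |  14 | ebdbdbcabaaeaeccccee
  32 |  27 | eccccee
  33 |  32 | ee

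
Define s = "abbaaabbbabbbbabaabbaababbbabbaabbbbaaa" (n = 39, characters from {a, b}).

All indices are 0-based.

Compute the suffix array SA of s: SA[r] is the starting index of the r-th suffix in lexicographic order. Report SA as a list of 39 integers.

sorted suffixes:
  #0 SA[0]=38  'a'
  #1 SA[1]=37  'aa'
  #2 SA[2]=36  'aaa'
  #3 SA[3]=3  'aaabbbabbbbabaabbaababbbabbaabbbbaaa'
  #4 SA[4]=20  'aababbbabbaabbbbaaa'
  #5 SA[5]=16  'aabbaababbbabbaabbbbaaa'
  #6 SA[6]=4  'aabbbabbbbabaabbaababbbabbaabbbbaaa'
  #7 SA[7]=30  'aabbbbaaa'
  #8 SA[8]=14  'abaabbaababbbabbaabbbbaaa'
  #9 SA[9]=21  'ababbbabbaabbbbaaa'
  #10 SA[10]=0  'abbaaabbbabbbbabaabbaababbbabbaabbbbaaa'
  #11 SA[11]=17  'abbaababbbabbaabbbbaaa'
  #12 SA[12]=27  'abbaabbbbaaa'
  #13 SA[13]=23  'abbbabbaabbbbaaa'
  #14 SA[14]=5  'abbbabbbbabaabbaababbbabbaabbbbaaa'
  #15 SA[15]=31  'abbbbaaa'
  #16 SA[16]=9  'abbbbabaabbaababbbabbaabbbbaaa'
  #17 SA[17]=35  'baaa'
  #18 SA[18]=2  'baaabbbabbbbabaabbaababbbabbaabbbbaaa'
  #19 SA[19]=19  'baababbbabbaabbbbaaa'
  #20 SA[20]=15  'baabbaababbbabbaabbbbaaa'
  #21 SA[21]=29  'baabbbbaaa'
  #22 SA[22]=13  'babaabbaababbbabbaabbbbaaa'
  #23 SA[23]=26  'babbaabbbbaaa'
  #24 SA[24]=22  'babbbabbaabbbbaaa'
  #25 SA[25]=8  'babbbbabaabbaababbbabbaabbbbaaa'
  #26 SA[26]=34  'bbaaa'
  #27 SA[27]=1  'bbaaabbbabbbbabaabbaababbbabbaabbbbaaa'
  #28 SA[28]=18  'bbaababbbabbaabbbbaaa'
  #29 SA[29]=28  'bbaabbbbaaa'
  #30 SA[30]=12  'bbabaabbaababbbabbaabbbbaaa'
  #31 SA[31]=25  'bbabbaabbbbaaa'
  #32 SA[32]=7  'bbabbbbabaabbaababbbabbaabbbbaaa'
  #33 SA[33]=33  'bbbaaa'
  #34 SA[34]=11  'bbbabaabbaababbbabbaabbbbaaa'
  #35 SA[35]=24  'bbbabbaabbbbaaa'
  #36 SA[36]=6  'bbbabbbbabaabbaababbbabbaabbbbaaa'
  #37 SA[37]=32  'bbbbaaa'
  #38 SA[38]=10  'bbbbabaabbaababbbabbaabbbbaaa'

[38, 37, 36, 3, 20, 16, 4, 30, 14, 21, 0, 17, 27, 23, 5, 31, 9, 35, 2, 19, 15, 29, 13, 26, 22, 8, 34, 1, 18, 28, 12, 25, 7, 33, 11, 24, 6, 32, 10]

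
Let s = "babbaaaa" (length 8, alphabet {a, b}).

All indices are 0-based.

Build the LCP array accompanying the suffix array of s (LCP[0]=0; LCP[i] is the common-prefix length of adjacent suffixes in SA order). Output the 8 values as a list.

sorted suffixes:
  #0 SA[0]=7  'a'
  #1 SA[1]=6  'aa'
  #2 SA[2]=5  'aaa'
  #3 SA[3]=4  'aaaa'
  #4 SA[4]=1  'abbaaaa'
  #5 SA[5]=3  'baaaa'
  #6 SA[6]=0  'babbaaaa'
  #7 SA[7]=2  'bbaaaa'

SA = [7, 6, 5, 4, 1, 3, 0, 2]
rank  pair      lcp
   1  s[7:],s[6:]  1  'a'
   2  s[6:],s[5:]  2  'aa'
   3  s[5:],s[4:]  3  'aaa'
   4  s[4:],s[1:]  1  'a'
   5  s[1:],s[3:]  0  ''
   6  s[3:],s[0:]  2  'ba'
   7  s[0:],s[2:]  1  'b'

[0, 1, 2, 3, 1, 0, 2, 1]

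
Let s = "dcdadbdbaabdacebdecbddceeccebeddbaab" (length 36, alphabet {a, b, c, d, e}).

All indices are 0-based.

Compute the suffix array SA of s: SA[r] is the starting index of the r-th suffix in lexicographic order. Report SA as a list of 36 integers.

sorted suffixes:
  #0 SA[0]=33  'aab'
  #1 SA[1]=8  'aabdacebdecbddceeccebeddbaab'
  #2 SA[2]=34  'ab'
  #3 SA[3]=9  'abdacebdecbddceeccebeddbaab'
  #4 SA[4]=12  'acebdecbddceeccebeddbaab'
  #5 SA[5]=3  'adbdbaabdacebdecbddceeccebeddbaab'
  #6 SA[6]=35  'b'
  #7 SA[7]=32  'baab'
  #8 SA[8]=7  'baabdacebdecbddceeccebeddbaab'
  #9 SA[9]=10  'bdacebdecbddceeccebeddbaab'
  #10 SA[10]=5  'bdbaabdacebdecbddceeccebeddbaab'
  #11 SA[11]=19  'bddceeccebeddbaab'
  #12 SA[12]=15  'bdecbddceeccebeddbaab'
  #13 SA[13]=28  'beddbaab'
  #14 SA[14]=18  'cbddceeccebeddbaab'
  #15 SA[15]=25  'ccebeddbaab'
  #16 SA[16]=1  'cdadbdbaabdacebdecbddceeccebeddbaab'
  #17 SA[17]=13  'cebdecbddceeccebeddbaab'
  #18 SA[18]=26  'cebeddbaab'
  #19 SA[19]=22  'ceeccebeddbaab'
  #20 SA[20]=11  'dacebdecbddceeccebeddbaab'
  #21 SA[21]=2  'dadbdbaabdacebdecbddceeccebeddbaab'
  #22 SA[22]=31  'dbaab'
  #23 SA[23]=6  'dbaabdacebdecbddceeccebeddbaab'
  #24 SA[24]=4  'dbdbaabdacebdecbddceeccebeddbaab'
  #25 SA[25]=0  'dcdadbdbaabdacebdecbddceeccebeddbaab'
  #26 SA[26]=21  'dceeccebeddbaab'
  #27 SA[27]=30  'ddbaab'
  #28 SA[28]=20  'ddceeccebeddbaab'
  #29 SA[29]=16  'decbddceeccebeddbaab'
  #30 SA[30]=14  'ebdecbddceeccebeddbaab'
  #31 SA[31]=27  'ebeddbaab'
  #32 SA[32]=17  'ecbddceeccebeddbaab'
  #33 SA[33]=24  'eccebeddbaab'
  #34 SA[34]=29  'eddbaab'
  #35 SA[35]=23  'eeccebeddbaab'

[33, 8, 34, 9, 12, 3, 35, 32, 7, 10, 5, 19, 15, 28, 18, 25, 1, 13, 26, 22, 11, 2, 31, 6, 4, 0, 21, 30, 20, 16, 14, 27, 17, 24, 29, 23]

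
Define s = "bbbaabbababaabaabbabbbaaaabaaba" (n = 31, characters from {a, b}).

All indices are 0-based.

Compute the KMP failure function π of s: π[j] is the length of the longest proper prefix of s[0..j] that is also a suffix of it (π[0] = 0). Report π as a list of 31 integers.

π[0] = 0
j=1 s[j]='b': π[1]=1 (border 'b')
j=2 s[j]='b': π[2]=2 (border 'bb')
j=3 s[j]='a': k: 2→1→0; π[3]=0 (border '')
j=4 s[j]='a': π[4]=0 (border '')
j=5 s[j]='b': π[5]=1 (border 'b')
j=6 s[j]='b': π[6]=2 (border 'bb')
j=7 s[j]='a': k: 2→1→0; π[7]=0 (border '')
j=8 s[j]='b': π[8]=1 (border 'b')
j=9 s[j]='a': k: 1→0; π[9]=0 (border '')
j=10 s[j]='b': π[10]=1 (border 'b')
j=11 s[j]='a': k: 1→0; π[11]=0 (border '')
j=12 s[j]='a': π[12]=0 (border '')
j=13 s[j]='b': π[13]=1 (border 'b')
j=14 s[j]='a': k: 1→0; π[14]=0 (border '')
j=15 s[j]='a': π[15]=0 (border '')
j=16 s[j]='b': π[16]=1 (border 'b')
j=17 s[j]='b': π[17]=2 (border 'bb')
j=18 s[j]='a': k: 2→1→0; π[18]=0 (border '')
j=19 s[j]='b': π[19]=1 (border 'b')
j=20 s[j]='b': π[20]=2 (border 'bb')
j=21 s[j]='b': π[21]=3 (border 'bbb')
j=22 s[j]='a': π[22]=4 (border 'bbba')
j=23 s[j]='a': π[23]=5 (border 'bbbaa')
j=24 s[j]='a': k: 5→0; π[24]=0 (border '')
j=25 s[j]='a': π[25]=0 (border '')
j=26 s[j]='b': π[26]=1 (border 'b')
j=27 s[j]='a': k: 1→0; π[27]=0 (border '')
j=28 s[j]='a': π[28]=0 (border '')
j=29 s[j]='b': π[29]=1 (border 'b')
j=30 s[j]='a': k: 1→0; π[30]=0 (border '')

[0, 1, 2, 0, 0, 1, 2, 0, 1, 0, 1, 0, 0, 1, 0, 0, 1, 2, 0, 1, 2, 3, 4, 5, 0, 0, 1, 0, 0, 1, 0]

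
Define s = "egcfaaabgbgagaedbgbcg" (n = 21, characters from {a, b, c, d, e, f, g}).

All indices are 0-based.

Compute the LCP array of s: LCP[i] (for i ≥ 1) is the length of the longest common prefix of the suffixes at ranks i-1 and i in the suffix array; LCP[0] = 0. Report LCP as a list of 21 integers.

[0, 2, 1, 1, 1, 0, 1, 2, 3, 0, 1, 0, 0, 1, 0, 0, 1, 2, 1, 2, 1]

rank | idx | suffix
   0 |   4 | aaabgbgagaedbgbcg
   1 |   5 | aabgbgagaedbgbcg
   2 |   6 | abgbgagaedbgbcg
   3 |  13 | aedbgbcg
   4 |  11 | agaedbgbcg
   5 |  18 | bcg
   6 |   9 | bgagaedbgbcg
   7 |  16 | bgbcg
   8 |   7 | bgbgagaedbgbcg
   9 |   2 | cfaaabgbgagaedbgbcg
  10 |  19 | cg
  11 |  15 | dbgbcg
  12 |  14 | edbgbcg
  13 |   0 | egcfaaabgbgagaedbgbcg
  14 |   3 | faaabgbgagaedbgbcg
  15 |  20 | g
  16 |  12 | gaedbgbcg
  17 |  10 | gagaedbgbcg
  18 |  17 | gbcg
  19 |   8 | gbgagaedbgbcg
  20 |   1 | gcfaaabgbgagaedbgbcg

SA = [4, 5, 6, 13, 11, 18, 9, 16, 7, 2, 19, 15, 14, 0, 3, 20, 12, 10, 17, 8, 1]
[i] adj suffixes → lcp
  [1] 4/5 → 2 ('aa')
  [2] 5/6 → 1 ('a')
  [3] 6/13 → 1 ('a')
  [4] 13/11 → 1 ('a')
  [5] 11/18 → 0 ('')
  [6] 18/9 → 1 ('b')
  [7] 9/16 → 2 ('bg')
  [8] 16/7 → 3 ('bgb')
  [9] 7/2 → 0 ('')
  [10] 2/19 → 1 ('c')
  [11] 19/15 → 0 ('')
  [12] 15/14 → 0 ('')
  [13] 14/0 → 1 ('e')
  [14] 0/3 → 0 ('')
  [15] 3/20 → 0 ('')
  [16] 20/12 → 1 ('g')
  [17] 12/10 → 2 ('ga')
  [18] 10/17 → 1 ('g')
  [19] 17/8 → 2 ('gb')
  [20] 8/1 → 1 ('g')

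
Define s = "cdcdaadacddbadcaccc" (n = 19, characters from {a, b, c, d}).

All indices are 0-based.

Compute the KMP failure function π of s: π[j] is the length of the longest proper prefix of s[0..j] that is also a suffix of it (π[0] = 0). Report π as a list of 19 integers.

π[0] = 0
j=1 s[j]='d': π[1]=0 (border '')
j=2 s[j]='c': π[2]=1 (border 'c')
j=3 s[j]='d': π[3]=2 (border 'cd')
j=4 s[j]='a': k: 2→0; π[4]=0 (border '')
j=5 s[j]='a': π[5]=0 (border '')
j=6 s[j]='d': π[6]=0 (border '')
j=7 s[j]='a': π[7]=0 (border '')
j=8 s[j]='c': π[8]=1 (border 'c')
j=9 s[j]='d': π[9]=2 (border 'cd')
j=10 s[j]='d': k: 2→0; π[10]=0 (border '')
j=11 s[j]='b': π[11]=0 (border '')
j=12 s[j]='a': π[12]=0 (border '')
j=13 s[j]='d': π[13]=0 (border '')
j=14 s[j]='c': π[14]=1 (border 'c')
j=15 s[j]='a': k: 1→0; π[15]=0 (border '')
j=16 s[j]='c': π[16]=1 (border 'c')
j=17 s[j]='c': k: 1→0; π[17]=1 (border 'c')
j=18 s[j]='c': k: 1→0; π[18]=1 (border 'c')

[0, 0, 1, 2, 0, 0, 0, 0, 1, 2, 0, 0, 0, 0, 1, 0, 1, 1, 1]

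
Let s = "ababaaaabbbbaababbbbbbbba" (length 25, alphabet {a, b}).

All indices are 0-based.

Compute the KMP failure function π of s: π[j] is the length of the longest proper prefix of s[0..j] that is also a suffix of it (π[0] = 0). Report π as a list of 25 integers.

[0, 0, 1, 2, 3, 1, 1, 1, 2, 0, 0, 0, 1, 1, 2, 3, 4, 0, 0, 0, 0, 0, 0, 0, 1]

π[0] = 0
j=1 s[j]='b': π[1]=0 (border '')
j=2 s[j]='a': π[2]=1 (border 'a')
j=3 s[j]='b': π[3]=2 (border 'ab')
j=4 s[j]='a': π[4]=3 (border 'aba')
j=5 s[j]='a': k: 3→1→0; π[5]=1 (border 'a')
j=6 s[j]='a': k: 1→0; π[6]=1 (border 'a')
j=7 s[j]='a': k: 1→0; π[7]=1 (border 'a')
j=8 s[j]='b': π[8]=2 (border 'ab')
j=9 s[j]='b': k: 2→0; π[9]=0 (border '')
j=10 s[j]='b': π[10]=0 (border '')
j=11 s[j]='b': π[11]=0 (border '')
j=12 s[j]='a': π[12]=1 (border 'a')
j=13 s[j]='a': k: 1→0; π[13]=1 (border 'a')
j=14 s[j]='b': π[14]=2 (border 'ab')
j=15 s[j]='a': π[15]=3 (border 'aba')
j=16 s[j]='b': π[16]=4 (border 'abab')
j=17 s[j]='b': k: 4→2→0; π[17]=0 (border '')
j=18 s[j]='b': π[18]=0 (border '')
j=19 s[j]='b': π[19]=0 (border '')
j=20 s[j]='b': π[20]=0 (border '')
j=21 s[j]='b': π[21]=0 (border '')
j=22 s[j]='b': π[22]=0 (border '')
j=23 s[j]='b': π[23]=0 (border '')
j=24 s[j]='a': π[24]=1 (border 'a')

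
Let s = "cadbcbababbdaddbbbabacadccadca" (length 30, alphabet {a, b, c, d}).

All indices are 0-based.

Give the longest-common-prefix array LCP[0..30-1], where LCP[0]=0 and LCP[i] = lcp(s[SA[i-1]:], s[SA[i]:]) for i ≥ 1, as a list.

[0, 1, 3, 2, 1, 1, 2, 3, 2, 0, 4, 3, 2, 1, 2, 2, 1, 1, 0, 2, 3, 4, 1, 1, 0, 1, 2, 1, 2, 1]

sorted suffixes:
  #0 SA[0]=29  'a'
  #1 SA[1]=6  'ababbdaddbbbabacadccadca'
  #2 SA[2]=18  'abacadccadca'
  #3 SA[3]=8  'abbdaddbbbabacadccadca'
  #4 SA[4]=20  'acadccadca'
  #5 SA[5]=1  'adbcbababbdaddbbbabacadccadca'
  #6 SA[6]=26  'adca'
  #7 SA[7]=22  'adccadca'
  #8 SA[8]=12  'addbbbabacadccadca'
  #9 SA[9]=5  'bababbdaddbbbabacadccadca'
  #10 SA[10]=17  'babacadccadca'
  #11 SA[11]=7  'babbdaddbbbabacadccadca'
  #12 SA[12]=19  'bacadccadca'
  #13 SA[13]=16  'bbabacadccadca'
  #14 SA[14]=15  'bbbabacadccadca'
  #15 SA[15]=9  'bbdaddbbbabacadccadca'
  #16 SA[16]=3  'bcbababbdaddbbbabacadccadca'
  #17 SA[17]=10  'bdaddbbbabacadccadca'
  #18 SA[18]=28  'ca'
  #19 SA[19]=0  'cadbcbababbdaddbbbabacadccadca'
  #20 SA[20]=25  'cadca'
  #21 SA[21]=21  'cadccadca'
  #22 SA[22]=4  'cbababbdaddbbbabacadccadca'
  #23 SA[23]=24  'ccadca'
  #24 SA[24]=11  'daddbbbabacadccadca'
  #25 SA[25]=14  'dbbbabacadccadca'
  #26 SA[26]=2  'dbcbababbdaddbbbabacadccadca'
  #27 SA[27]=27  'dca'
  #28 SA[28]=23  'dccadca'
  #29 SA[29]=13  'ddbbbabacadccadca'

SA = [29, 6, 18, 8, 20, 1, 26, 22, 12, 5, 17, 7, 19, 16, 15, 9, 3, 10, 28, 0, 25, 21, 4, 24, 11, 14, 2, 27, 23, 13]
rank  pair      lcp
   1  s[29:],s[6:]  1  'a'
   2  s[6:],s[18:]  3  'aba'
   3  s[18:],s[8:]  2  'ab'
   4  s[8:],s[20:]  1  'a'
   5  s[20:],s[1:]  1  'a'
   6  s[1:],s[26:]  2  'ad'
   7  s[26:],s[22:]  3  'adc'
   8  s[22:],s[12:]  2  'ad'
   9  s[12:],s[5:]  0  ''
  10  s[5:],s[17:]  4  'baba'
  11  s[17:],s[7:]  3  'bab'
  12  s[7:],s[19:]  2  'ba'
  13  s[19:],s[16:]  1  'b'
  14  s[16:],s[15:]  2  'bb'
  15  s[15:],s[9:]  2  'bb'
  16  s[9:],s[3:]  1  'b'
  17  s[3:],s[10:]  1  'b'
  18  s[10:],s[28:]  0  ''
  19  s[28:],s[0:]  2  'ca'
  20  s[0:],s[25:]  3  'cad'
  21  s[25:],s[21:]  4  'cadc'
  22  s[21:],s[4:]  1  'c'
  23  s[4:],s[24:]  1  'c'
  24  s[24:],s[11:]  0  ''
  25  s[11:],s[14:]  1  'd'
  26  s[14:],s[2:]  2  'db'
  27  s[2:],s[27:]  1  'd'
  28  s[27:],s[23:]  2  'dc'
  29  s[23:],s[13:]  1  'd'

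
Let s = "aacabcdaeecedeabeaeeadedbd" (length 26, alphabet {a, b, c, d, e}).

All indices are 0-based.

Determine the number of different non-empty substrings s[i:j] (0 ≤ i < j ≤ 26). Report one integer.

sorted suffixes:
  #0 SA[0]=0  'aacabcdaeecedeabeaeeadedbd'
  #1 SA[1]=3  'abcdaeecedeabeaeeadedbd'
  #2 SA[2]=14  'abeaeeadedbd'
  #3 SA[3]=1  'acabcdaeecedeabeaeeadedbd'
  #4 SA[4]=20  'adedbd'
  #5 SA[5]=17  'aeeadedbd'
  #6 SA[6]=7  'aeecedeabeaeeadedbd'
  #7 SA[7]=4  'bcdaeecedeabeaeeadedbd'
  #8 SA[8]=24  'bd'
  #9 SA[9]=15  'beaeeadedbd'
  #10 SA[10]=2  'cabcdaeecedeabeaeeadedbd'
  #11 SA[11]=5  'cdaeecedeabeaeeadedbd'
  #12 SA[12]=10  'cedeabeaeeadedbd'
  #13 SA[13]=25  'd'
  #14 SA[14]=6  'daeecedeabeaeeadedbd'
  #15 SA[15]=23  'dbd'
  #16 SA[16]=12  'deabeaeeadedbd'
  #17 SA[17]=21  'dedbd'
  #18 SA[18]=13  'eabeaeeadedbd'
  #19 SA[19]=19  'eadedbd'
  #20 SA[20]=16  'eaeeadedbd'
  #21 SA[21]=9  'ecedeabeaeeadedbd'
  #22 SA[22]=22  'edbd'
  #23 SA[23]=11  'edeabeaeeadedbd'
  #24 SA[24]=18  'eeadedbd'
  #25 SA[25]=8  'eecedeabeaeeadedbd'

SA = [0, 3, 14, 1, 20, 17, 7, 4, 24, 15, 2, 5, 10, 25, 6, 23, 12, 21, 13, 19, 16, 9, 22, 11, 18, 8]
i: (SA[i-1],SA[i]) lcp shared
  1: (0,3) 1 'a'
  2: (3,14) 2 'ab'
  3: (14,1) 1 'a'
  4: (1,20) 1 'a'
  5: (20,17) 1 'a'
  6: (17,7) 3 'aee'
  7: (7,4) 0 ''
  8: (4,24) 1 'b'
  9: (24,15) 1 'b'
  10: (15,2) 0 ''
  11: (2,5) 1 'c'
  12: (5,10) 1 'c'
  13: (10,25) 0 ''
  14: (25,6) 1 'd'
  15: (6,23) 1 'd'
  16: (23,12) 1 'd'
  17: (12,21) 2 'de'
  18: (21,13) 0 ''
  19: (13,19) 2 'ea'
  20: (19,16) 2 'ea'
  21: (16,9) 1 'e'
  22: (9,22) 1 'e'
  23: (22,11) 2 'ed'
  24: (11,18) 1 'e'
  25: (18,8) 2 'ee'

n(n+1)/2 = 26·27/2 = 351
Σ LCP = 0 + 1 + 2 + 1 + 1 + 1 + 3 + 0 + 1 + 1 + 0 + 1 + 1 + 0 + 1 + 1 + 1 + 2 + 0 + 2 + 2 + 1 + 1 + 2 + 1 + 2 = 29
distinct = 351 − 29 = 322

322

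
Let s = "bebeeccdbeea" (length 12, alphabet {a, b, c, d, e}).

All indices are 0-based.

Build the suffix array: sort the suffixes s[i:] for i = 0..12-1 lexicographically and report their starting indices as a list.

[11, 0, 8, 2, 5, 6, 7, 10, 1, 4, 9, 3]

sorted suffixes:
  #0 SA[0]=11  'a'
  #1 SA[1]=0  'bebeeccdbeea'
  #2 SA[2]=8  'beea'
  #3 SA[3]=2  'beeccdbeea'
  #4 SA[4]=5  'ccdbeea'
  #5 SA[5]=6  'cdbeea'
  #6 SA[6]=7  'dbeea'
  #7 SA[7]=10  'ea'
  #8 SA[8]=1  'ebeeccdbeea'
  #9 SA[9]=4  'eccdbeea'
  #10 SA[10]=9  'eea'
  #11 SA[11]=3  'eeccdbeea'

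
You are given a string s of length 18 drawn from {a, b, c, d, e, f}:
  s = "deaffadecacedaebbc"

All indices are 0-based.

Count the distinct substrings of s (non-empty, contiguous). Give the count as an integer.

rank→(start, suffix):
  0 → (9, 'acedaebbc')
  1 → (5, 'adecacedaebbc')
  2 → (13, 'aebbc')
  3 → (2, 'affadecacedaebbc')
  4 → (15, 'bbc')
  5 → (16, 'bc')
  6 → (17, 'c')
  7 → (8, 'cacedaebbc')
  8 → (10, 'cedaebbc')
  9 → (12, 'daebbc')
  10 → (0, 'deaffadecacedaebbc')
  11 → (6, 'decacedaebbc')
  12 → (1, 'eaffadecacedaebbc')
  13 → (14, 'ebbc')
  14 → (7, 'ecacedaebbc')
  15 → (11, 'edaebbc')
  16 → (4, 'fadecacedaebbc')
  17 → (3, 'ffadecacedaebbc')

SA = [9, 5, 13, 2, 15, 16, 17, 8, 10, 12, 0, 6, 1, 14, 7, 11, 4, 3]
i: (SA[i-1],SA[i]) lcp shared
  1: (9,5) 1 'a'
  2: (5,13) 1 'a'
  3: (13,2) 1 'a'
  4: (2,15) 0 ''
  5: (15,16) 1 'b'
  6: (16,17) 0 ''
  7: (17,8) 1 'c'
  8: (8,10) 1 'c'
  9: (10,12) 0 ''
  10: (12,0) 1 'd'
  11: (0,6) 2 'de'
  12: (6,1) 0 ''
  13: (1,14) 1 'e'
  14: (14,7) 1 'e'
  15: (7,11) 1 'e'
  16: (11,4) 0 ''
  17: (4,3) 1 'f'

n(n+1)/2 = 18·19/2 = 171
Σ LCP = 0 + 1 + 1 + 1 + 0 + 1 + 0 + 1 + 1 + 0 + 1 + 2 + 0 + 1 + 1 + 1 + 0 + 1 = 13
distinct = 171 − 13 = 158

158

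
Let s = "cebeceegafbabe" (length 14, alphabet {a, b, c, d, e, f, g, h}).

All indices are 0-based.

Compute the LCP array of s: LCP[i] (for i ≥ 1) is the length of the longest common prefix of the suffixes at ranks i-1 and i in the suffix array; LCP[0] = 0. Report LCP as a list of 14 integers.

sorted suffixes:
  #0 SA[0]=11  'abe'
  #1 SA[1]=8  'afbabe'
  #2 SA[2]=10  'babe'
  #3 SA[3]=12  'be'
  #4 SA[4]=2  'beceegafbabe'
  #5 SA[5]=0  'cebeceegafbabe'
  #6 SA[6]=4  'ceegafbabe'
  #7 SA[7]=13  'e'
  #8 SA[8]=1  'ebeceegafbabe'
  #9 SA[9]=3  'eceegafbabe'
  #10 SA[10]=5  'eegafbabe'
  #11 SA[11]=6  'egafbabe'
  #12 SA[12]=9  'fbabe'
  #13 SA[13]=7  'gafbabe'

SA = [11, 8, 10, 12, 2, 0, 4, 13, 1, 3, 5, 6, 9, 7]
i: (SA[i-1],SA[i]) lcp shared
  1: (11,8) 1 'a'
  2: (8,10) 0 ''
  3: (10,12) 1 'b'
  4: (12,2) 2 'be'
  5: (2,0) 0 ''
  6: (0,4) 2 'ce'
  7: (4,13) 0 ''
  8: (13,1) 1 'e'
  9: (1,3) 1 'e'
  10: (3,5) 1 'e'
  11: (5,6) 1 'e'
  12: (6,9) 0 ''
  13: (9,7) 0 ''

[0, 1, 0, 1, 2, 0, 2, 0, 1, 1, 1, 1, 0, 0]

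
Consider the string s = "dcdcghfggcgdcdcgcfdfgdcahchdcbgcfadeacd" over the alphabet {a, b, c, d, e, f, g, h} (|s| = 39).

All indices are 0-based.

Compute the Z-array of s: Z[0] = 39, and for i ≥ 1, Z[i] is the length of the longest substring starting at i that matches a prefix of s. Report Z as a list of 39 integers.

Z[0]=39
i=1: outside box; Z[1]=0
i=2: outside box; Z[2]=2 extend→box=[2,4)
i=3: min(r-i=1, Z[1]=0)=0; Z[3]=0
i=4: outside box; Z[4]=0
i=5: outside box; Z[5]=0
i=6: outside box; Z[6]=0
i=7: outside box; Z[7]=0
i=8: outside box; Z[8]=0
i=9: outside box; Z[9]=0
i=10: outside box; Z[10]=0
i=11: outside box; Z[11]=5 extend→box=[11,16)
i=12: min(r-i=4, Z[1]=0)=0; Z[12]=0
i=13: min(r-i=3, Z[2]=2)=2; Z[13]=2
i=14: min(r-i=2, Z[3]=0)=0; Z[14]=0
i=15: min(r-i=1, Z[4]=0)=0; Z[15]=0
i=16: outside box; Z[16]=0
i=17: outside box; Z[17]=0
i=18: outside box; Z[18]=1 extend→box=[18,19)
i=19: outside box; Z[19]=0
i=20: outside box; Z[20]=0
i=21: outside box; Z[21]=2 extend→box=[21,23)
i=22: min(r-i=1, Z[1]=0)=0; Z[22]=0
i=23: outside box; Z[23]=0
i=24: outside box; Z[24]=0
i=25: outside box; Z[25]=0
i=26: outside box; Z[26]=0
i=27: outside box; Z[27]=2 extend→box=[27,29)
i=28: min(r-i=1, Z[1]=0)=0; Z[28]=0
i=29: outside box; Z[29]=0
i=30: outside box; Z[30]=0
i=31: outside box; Z[31]=0
i=32: outside box; Z[32]=0
i=33: outside box; Z[33]=0
i=34: outside box; Z[34]=1 extend→box=[34,35)
i=35: outside box; Z[35]=0
i=36: outside box; Z[36]=0
i=37: outside box; Z[37]=0
i=38: outside box; Z[38]=1 extend→box=[38,39)

[39, 0, 2, 0, 0, 0, 0, 0, 0, 0, 0, 5, 0, 2, 0, 0, 0, 0, 1, 0, 0, 2, 0, 0, 0, 0, 0, 2, 0, 0, 0, 0, 0, 0, 1, 0, 0, 0, 1]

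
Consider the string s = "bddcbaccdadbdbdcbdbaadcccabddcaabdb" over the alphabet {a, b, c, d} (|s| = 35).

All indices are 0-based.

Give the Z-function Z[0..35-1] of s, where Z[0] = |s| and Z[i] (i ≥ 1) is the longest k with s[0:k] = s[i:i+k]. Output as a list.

Z[0]=35
i=1: i≥r, start 0; Z[1]=0
i=2: i≥r, start 0; Z[2]=0
i=3: i≥r, start 0; Z[3]=0
i=4: i≥r, start 0; Z[4]=1 extend→box=[4,5)
i=5: i≥r, start 0; Z[5]=0
i=6: i≥r, start 0; Z[6]=0
i=7: i≥r, start 0; Z[7]=0
i=8: i≥r, start 0; Z[8]=0
i=9: i≥r, start 0; Z[9]=0
i=10: i≥r, start 0; Z[10]=0
i=11: i≥r, start 0; Z[11]=2 extend→box=[11,13)
i=12: min(r-i=1, Z[1]=0)=0; Z[12]=0
i=13: i≥r, start 0; Z[13]=2 extend→box=[13,15)
i=14: min(r-i=1, Z[1]=0)=0; Z[14]=0
i=15: i≥r, start 0; Z[15]=0
i=16: i≥r, start 0; Z[16]=2 extend→box=[16,18)
i=17: min(r-i=1, Z[1]=0)=0; Z[17]=0
i=18: i≥r, start 0; Z[18]=1 extend→box=[18,19)
i=19: i≥r, start 0; Z[19]=0
i=20: i≥r, start 0; Z[20]=0
i=21: i≥r, start 0; Z[21]=0
i=22: i≥r, start 0; Z[22]=0
i=23: i≥r, start 0; Z[23]=0
i=24: i≥r, start 0; Z[24]=0
i=25: i≥r, start 0; Z[25]=0
i=26: i≥r, start 0; Z[26]=4 extend→box=[26,30)
i=27: min(r-i=3, Z[1]=0)=0; Z[27]=0
i=28: min(r-i=2, Z[2]=0)=0; Z[28]=0
i=29: min(r-i=1, Z[3]=0)=0; Z[29]=0
i=30: i≥r, start 0; Z[30]=0
i=31: i≥r, start 0; Z[31]=0
i=32: i≥r, start 0; Z[32]=2 extend→box=[32,34)
i=33: min(r-i=1, Z[1]=0)=0; Z[33]=0
i=34: i≥r, start 0; Z[34]=1 extend→box=[34,35)

[35, 0, 0, 0, 1, 0, 0, 0, 0, 0, 0, 2, 0, 2, 0, 0, 2, 0, 1, 0, 0, 0, 0, 0, 0, 0, 4, 0, 0, 0, 0, 0, 2, 0, 1]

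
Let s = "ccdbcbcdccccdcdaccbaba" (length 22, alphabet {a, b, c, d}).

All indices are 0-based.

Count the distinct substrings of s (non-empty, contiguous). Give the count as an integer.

221

sorted suffixes:
  #0 SA[0]=21  'a'
  #1 SA[1]=19  'aba'
  #2 SA[2]=15  'accbaba'
  #3 SA[3]=20  'ba'
  #4 SA[4]=18  'baba'
  #5 SA[5]=3  'bcbcdccccdcdaccbaba'
  #6 SA[6]=5  'bcdccccdcdaccbaba'
  #7 SA[7]=17  'cbaba'
  #8 SA[8]=4  'cbcdccccdcdaccbaba'
  #9 SA[9]=16  'ccbaba'
  #10 SA[10]=8  'ccccdcdaccbaba'
  #11 SA[11]=9  'cccdcdaccbaba'
  #12 SA[12]=0  'ccdbcbcdccccdcdaccbaba'
  #13 SA[13]=10  'ccdcdaccbaba'
  #14 SA[14]=13  'cdaccbaba'
  #15 SA[15]=1  'cdbcbcdccccdcdaccbaba'
  #16 SA[16]=6  'cdccccdcdaccbaba'
  #17 SA[17]=11  'cdcdaccbaba'
  #18 SA[18]=14  'daccbaba'
  #19 SA[19]=2  'dbcbcdccccdcdaccbaba'
  #20 SA[20]=7  'dccccdcdaccbaba'
  #21 SA[21]=12  'dcdaccbaba'

SA = [21, 19, 15, 20, 18, 3, 5, 17, 4, 16, 8, 9, 0, 10, 13, 1, 6, 11, 14, 2, 7, 12]
i: (SA[i-1],SA[i]) lcp shared
  1: (21,19) 1 'a'
  2: (19,15) 1 'a'
  3: (15,20) 0 ''
  4: (20,18) 2 'ba'
  5: (18,3) 1 'b'
  6: (3,5) 2 'bc'
  7: (5,17) 0 ''
  8: (17,4) 2 'cb'
  9: (4,16) 1 'c'
  10: (16,8) 2 'cc'
  11: (8,9) 3 'ccc'
  12: (9,0) 2 'cc'
  13: (0,10) 3 'ccd'
  14: (10,13) 1 'c'
  15: (13,1) 2 'cd'
  16: (1,6) 2 'cd'
  17: (6,11) 3 'cdc'
  18: (11,14) 0 ''
  19: (14,2) 1 'd'
  20: (2,7) 1 'd'
  21: (7,12) 2 'dc'

n(n+1)/2 = 22·23/2 = 253
Σ LCP = 0 + 1 + 1 + 0 + 2 + 1 + 2 + 0 + 2 + 1 + 2 + 3 + 2 + 3 + 1 + 2 + 2 + 3 + 0 + 1 + 1 + 2 = 32
distinct = 253 − 32 = 221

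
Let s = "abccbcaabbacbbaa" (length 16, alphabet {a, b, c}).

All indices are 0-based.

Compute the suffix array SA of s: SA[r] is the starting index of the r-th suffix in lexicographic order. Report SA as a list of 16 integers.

sorted suffixes:
  #0 SA[0]=15  'a'
  #1 SA[1]=14  'aa'
  #2 SA[2]=6  'aabbacbbaa'
  #3 SA[3]=7  'abbacbbaa'
  #4 SA[4]=0  'abccbcaabbacbbaa'
  #5 SA[5]=10  'acbbaa'
  #6 SA[6]=13  'baa'
  #7 SA[7]=9  'bacbbaa'
  #8 SA[8]=12  'bbaa'
  #9 SA[9]=8  'bbacbbaa'
  #10 SA[10]=4  'bcaabbacbbaa'
  #11 SA[11]=1  'bccbcaabbacbbaa'
  #12 SA[12]=5  'caabbacbbaa'
  #13 SA[13]=11  'cbbaa'
  #14 SA[14]=3  'cbcaabbacbbaa'
  #15 SA[15]=2  'ccbcaabbacbbaa'

[15, 14, 6, 7, 0, 10, 13, 9, 12, 8, 4, 1, 5, 11, 3, 2]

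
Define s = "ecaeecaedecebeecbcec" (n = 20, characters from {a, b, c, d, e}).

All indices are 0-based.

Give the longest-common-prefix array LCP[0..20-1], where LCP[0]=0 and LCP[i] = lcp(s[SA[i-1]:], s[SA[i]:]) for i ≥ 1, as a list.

[0, 2, 0, 1, 0, 1, 3, 1, 1, 2, 0, 0, 1, 2, 4, 2, 2, 1, 1, 3]

sorted suffixes:
  #0 SA[0]=6  'aedecebeecbcec'
  #1 SA[1]=2  'aeecaedecebeecbcec'
  #2 SA[2]=16  'bcec'
  #3 SA[3]=12  'beecbcec'
  #4 SA[4]=19  'c'
  #5 SA[5]=5  'caedecebeecbcec'
  #6 SA[6]=1  'caeecaedecebeecbcec'
  #7 SA[7]=15  'cbcec'
  #8 SA[8]=10  'cebeecbcec'
  #9 SA[9]=17  'cec'
  #10 SA[10]=8  'decebeecbcec'
  #11 SA[11]=11  'ebeecbcec'
  #12 SA[12]=18  'ec'
  #13 SA[13]=4  'ecaedecebeecbcec'
  #14 SA[14]=0  'ecaeecaedecebeecbcec'
  #15 SA[15]=14  'ecbcec'
  #16 SA[16]=9  'ecebeecbcec'
  #17 SA[17]=7  'edecebeecbcec'
  #18 SA[18]=3  'eecaedecebeecbcec'
  #19 SA[19]=13  'eecbcec'

SA = [6, 2, 16, 12, 19, 5, 1, 15, 10, 17, 8, 11, 18, 4, 0, 14, 9, 7, 3, 13]
rank  pair      lcp
   1  s[6:],s[2:]  2  'ae'
   2  s[2:],s[16:]  0  ''
   3  s[16:],s[12:]  1  'b'
   4  s[12:],s[19:]  0  ''
   5  s[19:],s[5:]  1  'c'
   6  s[5:],s[1:]  3  'cae'
   7  s[1:],s[15:]  1  'c'
   8  s[15:],s[10:]  1  'c'
   9  s[10:],s[17:]  2  'ce'
  10  s[17:],s[8:]  0  ''
  11  s[8:],s[11:]  0  ''
  12  s[11:],s[18:]  1  'e'
  13  s[18:],s[4:]  2  'ec'
  14  s[4:],s[0:]  4  'ecae'
  15  s[0:],s[14:]  2  'ec'
  16  s[14:],s[9:]  2  'ec'
  17  s[9:],s[7:]  1  'e'
  18  s[7:],s[3:]  1  'e'
  19  s[3:],s[13:]  3  'eec'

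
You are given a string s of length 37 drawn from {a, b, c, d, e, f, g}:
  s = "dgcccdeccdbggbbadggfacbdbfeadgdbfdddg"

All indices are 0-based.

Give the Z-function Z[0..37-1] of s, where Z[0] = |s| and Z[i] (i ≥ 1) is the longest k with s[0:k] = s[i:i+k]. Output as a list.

[37, 0, 0, 0, 0, 1, 0, 0, 0, 1, 0, 0, 0, 0, 0, 0, 2, 0, 0, 0, 0, 0, 0, 1, 0, 0, 0, 0, 2, 0, 1, 0, 0, 1, 1, 2, 0]

Z[0]=37
i=1: outside box; Z[1]=0
i=2: outside box; Z[2]=0
i=3: outside box; Z[3]=0
i=4: outside box; Z[4]=0
i=5: outside box; Z[5]=1 extend→box=[5,6)
i=6: outside box; Z[6]=0
i=7: outside box; Z[7]=0
i=8: outside box; Z[8]=0
i=9: outside box; Z[9]=1 extend→box=[9,10)
i=10: outside box; Z[10]=0
i=11: outside box; Z[11]=0
i=12: outside box; Z[12]=0
i=13: outside box; Z[13]=0
i=14: outside box; Z[14]=0
i=15: outside box; Z[15]=0
i=16: outside box; Z[16]=2 extend→box=[16,18)
i=17: min(r-i=1, Z[1]=0)=0; Z[17]=0
i=18: outside box; Z[18]=0
i=19: outside box; Z[19]=0
i=20: outside box; Z[20]=0
i=21: outside box; Z[21]=0
i=22: outside box; Z[22]=0
i=23: outside box; Z[23]=1 extend→box=[23,24)
i=24: outside box; Z[24]=0
i=25: outside box; Z[25]=0
i=26: outside box; Z[26]=0
i=27: outside box; Z[27]=0
i=28: outside box; Z[28]=2 extend→box=[28,30)
i=29: min(r-i=1, Z[1]=0)=0; Z[29]=0
i=30: outside box; Z[30]=1 extend→box=[30,31)
i=31: outside box; Z[31]=0
i=32: outside box; Z[32]=0
i=33: outside box; Z[33]=1 extend→box=[33,34)
i=34: outside box; Z[34]=1 extend→box=[34,35)
i=35: outside box; Z[35]=2 extend→box=[35,37)
i=36: min(r-i=1, Z[1]=0)=0; Z[36]=0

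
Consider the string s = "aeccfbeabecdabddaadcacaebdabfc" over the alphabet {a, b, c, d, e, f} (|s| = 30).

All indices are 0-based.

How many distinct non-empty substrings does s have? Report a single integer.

431

sorted suffixes:
  #0 SA[0]=16  'aadcacaebdabfc'
  #1 SA[1]=12  'abddaadcacaebdabfc'
  #2 SA[2]=7  'abecdabddaadcacaebdabfc'
  #3 SA[3]=26  'abfc'
  #4 SA[4]=20  'acaebdabfc'
  #5 SA[5]=17  'adcacaebdabfc'
  #6 SA[6]=22  'aebdabfc'
  #7 SA[7]=0  'aeccfbeabecdabddaadcacaebdabfc'
  #8 SA[8]=24  'bdabfc'
  #9 SA[9]=13  'bddaadcacaebdabfc'
  #10 SA[10]=5  'beabecdabddaadcacaebdabfc'
  #11 SA[11]=8  'becdabddaadcacaebdabfc'
  #12 SA[12]=27  'bfc'
  #13 SA[13]=29  'c'
  #14 SA[14]=19  'cacaebdabfc'
  #15 SA[15]=21  'caebdabfc'
  #16 SA[16]=2  'ccfbeabecdabddaadcacaebdabfc'
  #17 SA[17]=10  'cdabddaadcacaebdabfc'
  #18 SA[18]=3  'cfbeabecdabddaadcacaebdabfc'
  #19 SA[19]=15  'daadcacaebdabfc'
  #20 SA[20]=11  'dabddaadcacaebdabfc'
  #21 SA[21]=25  'dabfc'
  #22 SA[22]=18  'dcacaebdabfc'
  #23 SA[23]=14  'ddaadcacaebdabfc'
  #24 SA[24]=6  'eabecdabddaadcacaebdabfc'
  #25 SA[25]=23  'ebdabfc'
  #26 SA[26]=1  'eccfbeabecdabddaadcacaebdabfc'
  #27 SA[27]=9  'ecdabddaadcacaebdabfc'
  #28 SA[28]=4  'fbeabecdabddaadcacaebdabfc'
  #29 SA[29]=28  'fc'

SA = [16, 12, 7, 26, 20, 17, 22, 0, 24, 13, 5, 8, 27, 29, 19, 21, 2, 10, 3, 15, 11, 25, 18, 14, 6, 23, 1, 9, 4, 28]
i: (SA[i-1],SA[i]) lcp shared
  1: (16,12) 1 'a'
  2: (12,7) 2 'ab'
  3: (7,26) 2 'ab'
  4: (26,20) 1 'a'
  5: (20,17) 1 'a'
  6: (17,22) 1 'a'
  7: (22,0) 2 'ae'
  8: (0,24) 0 ''
  9: (24,13) 2 'bd'
  10: (13,5) 1 'b'
  11: (5,8) 2 'be'
  12: (8,27) 1 'b'
  13: (27,29) 0 ''
  14: (29,19) 1 'c'
  15: (19,21) 2 'ca'
  16: (21,2) 1 'c'
  17: (2,10) 1 'c'
  18: (10,3) 1 'c'
  19: (3,15) 0 ''
  20: (15,11) 2 'da'
  21: (11,25) 3 'dab'
  22: (25,18) 1 'd'
  23: (18,14) 1 'd'
  24: (14,6) 0 ''
  25: (6,23) 1 'e'
  26: (23,1) 1 'e'
  27: (1,9) 2 'ec'
  28: (9,4) 0 ''
  29: (4,28) 1 'f'

n(n+1)/2 = 30·31/2 = 465
Σ LCP = 0 + 1 + 2 + 2 + 1 + 1 + 1 + 2 + 0 + 2 + 1 + 2 + 1 + 0 + 1 + 2 + 1 + 1 + 1 + 0 + 2 + 3 + 1 + 1 + 0 + 1 + 1 + 2 + 0 + 1 = 34
distinct = 465 − 34 = 431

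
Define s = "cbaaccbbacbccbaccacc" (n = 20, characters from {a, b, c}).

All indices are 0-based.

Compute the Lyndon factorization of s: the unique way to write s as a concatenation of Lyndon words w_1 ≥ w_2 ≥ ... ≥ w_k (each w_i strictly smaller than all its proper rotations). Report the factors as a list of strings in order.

["c", "b", "aaccbbacbccbaccacc"]

emit factor 1: 'c' (i=0, period=1)
emit factor 2: 'b' (i=1, period=1)
emit factor 3: 'aaccbbacbccbaccacc' (i=2, period=18)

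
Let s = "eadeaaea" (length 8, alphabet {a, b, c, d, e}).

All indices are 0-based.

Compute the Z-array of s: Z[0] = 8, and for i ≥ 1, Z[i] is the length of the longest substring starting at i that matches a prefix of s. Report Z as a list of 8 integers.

Z[0]=8
i=1: outside box; Z[1]=0
i=2: outside box; Z[2]=0
i=3: outside box; Z[3]=2 scan→box=[3,5)
i=4: min(r-i=1, Z[1]=0)=0; Z[4]=0
i=5: outside box; Z[5]=0
i=6: outside box; Z[6]=2 scan→box=[6,8)
i=7: min(r-i=1, Z[1]=0)=0; Z[7]=0

[8, 0, 0, 2, 0, 0, 2, 0]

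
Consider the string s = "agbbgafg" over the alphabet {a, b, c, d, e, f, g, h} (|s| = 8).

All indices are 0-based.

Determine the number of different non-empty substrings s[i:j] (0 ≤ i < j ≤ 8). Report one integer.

sorted suffixes:
  #0 SA[0]=5  'afg'
  #1 SA[1]=0  'agbbgafg'
  #2 SA[2]=2  'bbgafg'
  #3 SA[3]=3  'bgafg'
  #4 SA[4]=6  'fg'
  #5 SA[5]=7  'g'
  #6 SA[6]=4  'gafg'
  #7 SA[7]=1  'gbbgafg'

SA = [5, 0, 2, 3, 6, 7, 4, 1]
rank  pair      lcp
   1  s[5:],s[0:]  1  'a'
   2  s[0:],s[2:]  0  ''
   3  s[2:],s[3:]  1  'b'
   4  s[3:],s[6:]  0  ''
   5  s[6:],s[7:]  0  ''
   6  s[7:],s[4:]  1  'g'
   7  s[4:],s[1:]  1  'g'

n(n+1)/2 = 8·9/2 = 36
Σ LCP = 0 + 1 + 0 + 1 + 0 + 0 + 1 + 1 = 4
distinct = 36 − 4 = 32

32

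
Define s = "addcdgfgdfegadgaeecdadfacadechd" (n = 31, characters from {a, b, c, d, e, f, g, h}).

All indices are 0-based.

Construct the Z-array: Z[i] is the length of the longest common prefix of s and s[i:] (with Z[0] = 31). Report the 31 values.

[31, 0, 0, 0, 0, 0, 0, 0, 0, 0, 0, 0, 2, 0, 0, 1, 0, 0, 0, 0, 2, 0, 0, 1, 0, 2, 0, 0, 0, 0, 0]

Z[0]=31
i=1: outside box; Z[1]=0
i=2: outside box; Z[2]=0
i=3: outside box; Z[3]=0
i=4: outside box; Z[4]=0
i=5: outside box; Z[5]=0
i=6: outside box; Z[6]=0
i=7: outside box; Z[7]=0
i=8: outside box; Z[8]=0
i=9: outside box; Z[9]=0
i=10: outside box; Z[10]=0
i=11: outside box; Z[11]=0
i=12: outside box; Z[12]=2 scan→box=[12,14)
i=13: min(r-i=1, Z[1]=0)=0; Z[13]=0
i=14: outside box; Z[14]=0
i=15: outside box; Z[15]=1 scan→box=[15,16)
i=16: outside box; Z[16]=0
i=17: outside box; Z[17]=0
i=18: outside box; Z[18]=0
i=19: outside box; Z[19]=0
i=20: outside box; Z[20]=2 scan→box=[20,22)
i=21: min(r-i=1, Z[1]=0)=0; Z[21]=0
i=22: outside box; Z[22]=0
i=23: outside box; Z[23]=1 scan→box=[23,24)
i=24: outside box; Z[24]=0
i=25: outside box; Z[25]=2 scan→box=[25,27)
i=26: min(r-i=1, Z[1]=0)=0; Z[26]=0
i=27: outside box; Z[27]=0
i=28: outside box; Z[28]=0
i=29: outside box; Z[29]=0
i=30: outside box; Z[30]=0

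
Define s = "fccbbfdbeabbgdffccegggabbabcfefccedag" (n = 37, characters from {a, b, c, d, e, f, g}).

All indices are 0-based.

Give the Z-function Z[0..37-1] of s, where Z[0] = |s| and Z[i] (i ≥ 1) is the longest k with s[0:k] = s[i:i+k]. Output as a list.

Z[0]=37
i=1: i≥r, start 0; Z[1]=0
i=2: i≥r, start 0; Z[2]=0
i=3: i≥r, start 0; Z[3]=0
i=4: i≥r, start 0; Z[4]=0
i=5: i≥r, start 0; Z[5]=1 grow→box=[5,6)
i=6: i≥r, start 0; Z[6]=0
i=7: i≥r, start 0; Z[7]=0
i=8: i≥r, start 0; Z[8]=0
i=9: i≥r, start 0; Z[9]=0
i=10: i≥r, start 0; Z[10]=0
i=11: i≥r, start 0; Z[11]=0
i=12: i≥r, start 0; Z[12]=0
i=13: i≥r, start 0; Z[13]=0
i=14: i≥r, start 0; Z[14]=1 grow→box=[14,15)
i=15: i≥r, start 0; Z[15]=3 grow→box=[15,18)
i=16: min(r-i=2, Z[1]=0)=0; Z[16]=0
i=17: min(r-i=1, Z[2]=0)=0; Z[17]=0
i=18: i≥r, start 0; Z[18]=0
i=19: i≥r, start 0; Z[19]=0
i=20: i≥r, start 0; Z[20]=0
i=21: i≥r, start 0; Z[21]=0
i=22: i≥r, start 0; Z[22]=0
i=23: i≥r, start 0; Z[23]=0
i=24: i≥r, start 0; Z[24]=0
i=25: i≥r, start 0; Z[25]=0
i=26: i≥r, start 0; Z[26]=0
i=27: i≥r, start 0; Z[27]=0
i=28: i≥r, start 0; Z[28]=1 grow→box=[28,29)
i=29: i≥r, start 0; Z[29]=0
i=30: i≥r, start 0; Z[30]=3 grow→box=[30,33)
i=31: min(r-i=2, Z[1]=0)=0; Z[31]=0
i=32: min(r-i=1, Z[2]=0)=0; Z[32]=0
i=33: i≥r, start 0; Z[33]=0
i=34: i≥r, start 0; Z[34]=0
i=35: i≥r, start 0; Z[35]=0
i=36: i≥r, start 0; Z[36]=0

[37, 0, 0, 0, 0, 1, 0, 0, 0, 0, 0, 0, 0, 0, 1, 3, 0, 0, 0, 0, 0, 0, 0, 0, 0, 0, 0, 0, 1, 0, 3, 0, 0, 0, 0, 0, 0]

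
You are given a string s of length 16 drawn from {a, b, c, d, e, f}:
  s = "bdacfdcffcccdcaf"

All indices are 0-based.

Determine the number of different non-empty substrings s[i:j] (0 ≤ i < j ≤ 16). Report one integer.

122

sorted suffixes:
  #0 SA[0]=2  'acfdcffcccdcaf'
  #1 SA[1]=14  'af'
  #2 SA[2]=0  'bdacfdcffcccdcaf'
  #3 SA[3]=13  'caf'
  #4 SA[4]=9  'cccdcaf'
  #5 SA[5]=10  'ccdcaf'
  #6 SA[6]=11  'cdcaf'
  #7 SA[7]=3  'cfdcffcccdcaf'
  #8 SA[8]=6  'cffcccdcaf'
  #9 SA[9]=1  'dacfdcffcccdcaf'
  #10 SA[10]=12  'dcaf'
  #11 SA[11]=5  'dcffcccdcaf'
  #12 SA[12]=15  'f'
  #13 SA[13]=8  'fcccdcaf'
  #14 SA[14]=4  'fdcffcccdcaf'
  #15 SA[15]=7  'ffcccdcaf'

SA = [2, 14, 0, 13, 9, 10, 11, 3, 6, 1, 12, 5, 15, 8, 4, 7]
rank  pair      lcp
   1  s[2:],s[14:]  1  'a'
   2  s[14:],s[0:]  0  ''
   3  s[0:],s[13:]  0  ''
   4  s[13:],s[9:]  1  'c'
   5  s[9:],s[10:]  2  'cc'
   6  s[10:],s[11:]  1  'c'
   7  s[11:],s[3:]  1  'c'
   8  s[3:],s[6:]  2  'cf'
   9  s[6:],s[1:]  0  ''
  10  s[1:],s[12:]  1  'd'
  11  s[12:],s[5:]  2  'dc'
  12  s[5:],s[15:]  0  ''
  13  s[15:],s[8:]  1  'f'
  14  s[8:],s[4:]  1  'f'
  15  s[4:],s[7:]  1  'f'

n(n+1)/2 = 16·17/2 = 136
Σ LCP = 0 + 1 + 0 + 0 + 1 + 2 + 1 + 1 + 2 + 0 + 1 + 2 + 0 + 1 + 1 + 1 = 14
distinct = 136 − 14 = 122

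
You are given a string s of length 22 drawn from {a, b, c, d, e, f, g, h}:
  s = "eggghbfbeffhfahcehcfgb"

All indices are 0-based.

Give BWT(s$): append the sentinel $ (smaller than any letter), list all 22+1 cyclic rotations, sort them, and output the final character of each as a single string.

bfgfhhhb$chbecffegggaef

rank  rotation                 last
    0  $eggghbfbeffhfahcehcfgb  b
    1  ahcehcfgb$eggghbfbeffhf  f
    2  b$eggghbfbeffhfahcehcfg  g
    3  beffhfahcehcfgb$eggghbf  f
    4  bfbeffhfahcehcfgb$egggh  h
    5  cehcfgb$eggghbfbeffhfah  h
    6  cfgb$eggghbfbeffhfahceh  h
    7  effhfahcehcfgb$eggghbfb  b
    8  eggghbfbeffhfahcehcfgb$  $
    9  ehcfgb$eggghbfbeffhfahc  c
   10  fahcehcfgb$eggghbfbeffh  h
   11  fbeffhfahcehcfgb$eggghb  b
   12  ffhfahcehcfgb$eggghbfbe  e
   13  fgb$eggghbfbeffhfahcehc  c
   14  fhfahcehcfgb$eggghbfbef  f
   15  gb$eggghbfbeffhfahcehcf  f
   16  ggghbfbeffhfahcehcfgb$e  e
   17  gghbfbeffhfahcehcfgb$eg  g
   18  ghbfbeffhfahcehcfgb$egg  g
   19  hbfbeffhfahcehcfgb$eggg  g
   20  hcehcfgb$eggghbfbeffhfa  a
   21  hcfgb$eggghbfbeffhfahce  e
   22  hfahcehcfgb$eggghbfbeff  f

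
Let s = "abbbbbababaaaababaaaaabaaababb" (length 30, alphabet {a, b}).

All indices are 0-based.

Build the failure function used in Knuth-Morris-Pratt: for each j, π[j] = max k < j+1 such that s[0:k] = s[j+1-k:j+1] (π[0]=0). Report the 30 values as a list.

[0, 0, 0, 0, 0, 0, 1, 2, 1, 2, 1, 1, 1, 1, 2, 1, 2, 1, 1, 1, 1, 1, 2, 1, 1, 1, 2, 1, 2, 3]

π[0] = 0
j=1 s[j]='b': π[1]=0 (border '')
j=2 s[j]='b': π[2]=0 (border '')
j=3 s[j]='b': π[3]=0 (border '')
j=4 s[j]='b': π[4]=0 (border '')
j=5 s[j]='b': π[5]=0 (border '')
j=6 s[j]='a': π[6]=1 (border 'a')
j=7 s[j]='b': π[7]=2 (border 'ab')
j=8 s[j]='a': k: 2→0; π[8]=1 (border 'a')
j=9 s[j]='b': π[9]=2 (border 'ab')
j=10 s[j]='a': k: 2→0; π[10]=1 (border 'a')
j=11 s[j]='a': k: 1→0; π[11]=1 (border 'a')
j=12 s[j]='a': k: 1→0; π[12]=1 (border 'a')
j=13 s[j]='a': k: 1→0; π[13]=1 (border 'a')
j=14 s[j]='b': π[14]=2 (border 'ab')
j=15 s[j]='a': k: 2→0; π[15]=1 (border 'a')
j=16 s[j]='b': π[16]=2 (border 'ab')
j=17 s[j]='a': k: 2→0; π[17]=1 (border 'a')
j=18 s[j]='a': k: 1→0; π[18]=1 (border 'a')
j=19 s[j]='a': k: 1→0; π[19]=1 (border 'a')
j=20 s[j]='a': k: 1→0; π[20]=1 (border 'a')
j=21 s[j]='a': k: 1→0; π[21]=1 (border 'a')
j=22 s[j]='b': π[22]=2 (border 'ab')
j=23 s[j]='a': k: 2→0; π[23]=1 (border 'a')
j=24 s[j]='a': k: 1→0; π[24]=1 (border 'a')
j=25 s[j]='a': k: 1→0; π[25]=1 (border 'a')
j=26 s[j]='b': π[26]=2 (border 'ab')
j=27 s[j]='a': k: 2→0; π[27]=1 (border 'a')
j=28 s[j]='b': π[28]=2 (border 'ab')
j=29 s[j]='b': π[29]=3 (border 'abb')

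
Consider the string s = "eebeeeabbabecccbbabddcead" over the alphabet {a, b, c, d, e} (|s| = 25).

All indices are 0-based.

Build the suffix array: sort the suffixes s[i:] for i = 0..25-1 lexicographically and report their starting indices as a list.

[6, 17, 9, 23, 16, 8, 15, 7, 18, 10, 2, 14, 13, 12, 21, 24, 20, 19, 5, 22, 1, 11, 4, 0, 3]

rank→(start, suffix):
  0 → (6, 'abbabecccbbabddcead')
  1 → (17, 'abddcead')
  2 → (9, 'abecccbbabddcead')
  3 → (23, 'ad')
  4 → (16, 'babddcead')
  5 → (8, 'babecccbbabddcead')
  6 → (15, 'bbabddcead')
  7 → (7, 'bbabecccbbabddcead')
  8 → (18, 'bddcead')
  9 → (10, 'becccbbabddcead')
  10 → (2, 'beeeabbabecccbbabddcead')
  11 → (14, 'cbbabddcead')
  12 → (13, 'ccbbabddcead')
  13 → (12, 'cccbbabddcead')
  14 → (21, 'cead')
  15 → (24, 'd')
  16 → (20, 'dcead')
  17 → (19, 'ddcead')
  18 → (5, 'eabbabecccbbabddcead')
  19 → (22, 'ead')
  20 → (1, 'ebeeeabbabecccbbabddcead')
  21 → (11, 'ecccbbabddcead')
  22 → (4, 'eeabbabecccbbabddcead')
  23 → (0, 'eebeeeabbabecccbbabddcead')
  24 → (3, 'eeeabbabecccbbabddcead')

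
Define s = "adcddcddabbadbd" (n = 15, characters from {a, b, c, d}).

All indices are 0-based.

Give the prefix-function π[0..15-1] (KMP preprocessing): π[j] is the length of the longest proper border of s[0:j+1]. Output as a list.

π[0] = 0
j=1 s[j]='d': π[1]=0 (border '')
j=2 s[j]='c': π[2]=0 (border '')
j=3 s[j]='d': π[3]=0 (border '')
j=4 s[j]='d': π[4]=0 (border '')
j=5 s[j]='c': π[5]=0 (border '')
j=6 s[j]='d': π[6]=0 (border '')
j=7 s[j]='d': π[7]=0 (border '')
j=8 s[j]='a': π[8]=1 (border 'a')
j=9 s[j]='b': k: 1→0; π[9]=0 (border '')
j=10 s[j]='b': π[10]=0 (border '')
j=11 s[j]='a': π[11]=1 (border 'a')
j=12 s[j]='d': π[12]=2 (border 'ad')
j=13 s[j]='b': k: 2→0; π[13]=0 (border '')
j=14 s[j]='d': π[14]=0 (border '')

[0, 0, 0, 0, 0, 0, 0, 0, 1, 0, 0, 1, 2, 0, 0]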